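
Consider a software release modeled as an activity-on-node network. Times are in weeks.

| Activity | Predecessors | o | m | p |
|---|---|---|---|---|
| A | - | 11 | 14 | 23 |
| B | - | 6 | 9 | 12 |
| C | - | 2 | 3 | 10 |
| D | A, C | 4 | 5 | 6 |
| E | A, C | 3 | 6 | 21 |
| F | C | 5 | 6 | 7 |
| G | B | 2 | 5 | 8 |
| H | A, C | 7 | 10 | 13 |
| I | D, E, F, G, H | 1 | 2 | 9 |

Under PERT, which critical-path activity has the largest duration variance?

A

te_A = (11 + 4·14 + 23)/6 = 90/6 = 15; σ²_A = ((23−11)/6)² = 4.000
te_B = (6 + 4·9 + 12)/6 = 54/6 = 9; σ²_B = ((12−6)/6)² = 1.000
te_C = (2 + 4·3 + 10)/6 = 24/6 = 4; σ²_C = ((10−2)/6)² = 1.778
te_D = (4 + 4·5 + 6)/6 = 30/6 = 5; σ²_D = ((6−4)/6)² = 0.111
te_E = (3 + 4·6 + 21)/6 = 48/6 = 8; σ²_E = ((21−3)/6)² = 9.000
te_F = (5 + 4·6 + 7)/6 = 36/6 = 6; σ²_F = ((7−5)/6)² = 0.111
te_G = (2 + 4·5 + 8)/6 = 30/6 = 5; σ²_G = ((8−2)/6)² = 1.000
te_H = (7 + 4·10 + 13)/6 = 60/6 = 10; σ²_H = ((13−7)/6)² = 1.000
te_I = (1 + 4·2 + 9)/6 = 18/6 = 3; σ²_I = ((9−1)/6)² = 1.778

Forward pass:
ES_A = 0; EF_A = 15
ES_B = 0; EF_B = 9
ES_C = 0; EF_C = 4
ES_D = max(EF_A=15, EF_C=4) = 15; EF_D = 15+5 = 20
ES_E = max(EF_A=15, EF_C=4) = 15; EF_E = 15+8 = 23
ES_F = 4; EF_F = 4+6 = 10
ES_G = 9; EF_G = 9+5 = 14
ES_H = max(EF_A=15, EF_C=4) = 15; EF_H = 15+10 = 25
ES_I = max(EF_D=20, EF_E=23, EF_F=10, EF_G=14, EF_H=25) = 25; EF_I = 25+3 = 28
Expected project duration μ = 28 weeks. Critical path: A → H → I.

Variances on critical path: σ²_A=4.000, σ²_H=1.000, σ²_I=1.778.
Largest is σ²_A = 4.000.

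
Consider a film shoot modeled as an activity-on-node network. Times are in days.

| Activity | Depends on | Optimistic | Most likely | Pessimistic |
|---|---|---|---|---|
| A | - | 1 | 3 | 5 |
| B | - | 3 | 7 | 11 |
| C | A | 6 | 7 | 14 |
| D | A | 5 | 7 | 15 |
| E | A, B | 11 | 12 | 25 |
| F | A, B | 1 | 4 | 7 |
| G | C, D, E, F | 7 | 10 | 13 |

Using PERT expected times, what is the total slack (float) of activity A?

4 days

te_A = (1 + 4·3 + 5)/6 = 18/6 = 3
te_B = (3 + 4·7 + 11)/6 = 42/6 = 7
te_C = (6 + 4·7 + 14)/6 = 48/6 = 8
te_D = (5 + 4·7 + 15)/6 = 48/6 = 8
te_E = (11 + 4·12 + 25)/6 = 84/6 = 14
te_F = (1 + 4·4 + 7)/6 = 24/6 = 4
te_G = (7 + 4·10 + 13)/6 = 60/6 = 10

Forward pass:
ES_A = 0; EF_A = 3
ES_B = 0; EF_B = 7
ES_C = 3; EF_C = 3+8 = 11
ES_D = 3; EF_D = 3+8 = 11
ES_E = max(EF_A=3, EF_B=7) = 7; EF_E = 7+14 = 21
ES_F = max(EF_A=3, EF_B=7) = 7; EF_F = 7+4 = 11
ES_G = max(EF_C=11, EF_D=11, EF_E=21, EF_F=11) = 21; EF_G = 21+10 = 31
Expected project duration μ = 31 days. Critical path: B → E → G.

Backward pass:
LF_G = 31; LS_G = 31−10 = 21
LF_F = LS_G = 21; LS_F = 21−4 = 17
LF_E = LS_G = 21; LS_E = 21−14 = 7
LF_D = LS_G = 21; LS_D = 21−8 = 13
LF_C = LS_G = 21; LS_C = 21−8 = 13
LF_B = min(LS_E=7, LS_F=17) = 7; LS_B = 7−7 = 0
LF_A = min(LS_C=13, LS_D=13, LS_E=7, LS_F=17) = 7; LS_A = 7−3 = 4
Slack_A = LS_A − ES_A = 4 − 0 = 4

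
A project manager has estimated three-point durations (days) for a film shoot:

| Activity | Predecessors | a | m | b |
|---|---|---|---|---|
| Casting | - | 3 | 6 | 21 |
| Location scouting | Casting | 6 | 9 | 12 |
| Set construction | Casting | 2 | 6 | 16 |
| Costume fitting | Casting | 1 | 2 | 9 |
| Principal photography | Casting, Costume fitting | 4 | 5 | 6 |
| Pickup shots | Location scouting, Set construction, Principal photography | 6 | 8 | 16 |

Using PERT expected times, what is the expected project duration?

te_Casting = (3 + 4·6 + 21)/6 = 48/6 = 8
te_Location scouting = (6 + 4·9 + 12)/6 = 54/6 = 9
te_Set construction = (2 + 4·6 + 16)/6 = 42/6 = 7
te_Costume fitting = (1 + 4·2 + 9)/6 = 18/6 = 3
te_Principal photography = (4 + 4·5 + 6)/6 = 30/6 = 5
te_Pickup shots = (6 + 4·8 + 16)/6 = 54/6 = 9

Forward pass:
ES_Casting = 0; EF_Casting = 8
ES_Location scouting = 8; EF_Location scouting = 8+9 = 17
ES_Set construction = 8; EF_Set construction = 8+7 = 15
ES_Costume fitting = 8; EF_Costume fitting = 8+3 = 11
ES_Principal photography = max(EF_Casting=8, EF_Costume fitting=11) = 11; EF_Principal photography = 11+5 = 16
ES_Pickup shots = max(EF_Location scouting=17, EF_Set construction=15, EF_Principal photography=16) = 17; EF_Pickup shots = 17+9 = 26
Expected project duration μ = 26 days. Critical path: Casting → Location scouting → Pickup shots.

26 days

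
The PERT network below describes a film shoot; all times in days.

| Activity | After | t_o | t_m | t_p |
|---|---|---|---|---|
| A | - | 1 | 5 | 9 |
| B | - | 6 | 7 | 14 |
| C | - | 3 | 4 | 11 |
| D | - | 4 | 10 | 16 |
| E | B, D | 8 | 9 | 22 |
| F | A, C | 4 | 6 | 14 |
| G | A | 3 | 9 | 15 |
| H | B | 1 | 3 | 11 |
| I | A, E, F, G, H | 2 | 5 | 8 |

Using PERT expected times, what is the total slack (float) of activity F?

9 days

te_A = (1 + 4·5 + 9)/6 = 30/6 = 5
te_B = (6 + 4·7 + 14)/6 = 48/6 = 8
te_C = (3 + 4·4 + 11)/6 = 30/6 = 5
te_D = (4 + 4·10 + 16)/6 = 60/6 = 10
te_E = (8 + 4·9 + 22)/6 = 66/6 = 11
te_F = (4 + 4·6 + 14)/6 = 42/6 = 7
te_G = (3 + 4·9 + 15)/6 = 54/6 = 9
te_H = (1 + 4·3 + 11)/6 = 24/6 = 4
te_I = (2 + 4·5 + 8)/6 = 30/6 = 5

Forward pass:
ES_A = 0; EF_A = 5
ES_B = 0; EF_B = 8
ES_C = 0; EF_C = 5
ES_D = 0; EF_D = 10
ES_E = max(EF_B=8, EF_D=10) = 10; EF_E = 10+11 = 21
ES_F = max(EF_A=5, EF_C=5) = 5; EF_F = 5+7 = 12
ES_G = 5; EF_G = 5+9 = 14
ES_H = 8; EF_H = 8+4 = 12
ES_I = max(EF_A=5, EF_E=21, EF_F=12, EF_G=14, EF_H=12) = 21; EF_I = 21+5 = 26
Expected project duration μ = 26 days. Critical path: D → E → I.

Backward pass:
LF_I = 26; LS_I = 26−5 = 21
LF_H = LS_I = 21; LS_H = 21−4 = 17
LF_G = LS_I = 21; LS_G = 21−9 = 12
LF_F = LS_I = 21; LS_F = 21−7 = 14
LF_E = LS_I = 21; LS_E = 21−11 = 10
LF_D = LS_E = 10; LS_D = 10−10 = 0
LF_C = LS_F = 14; LS_C = 14−5 = 9
LF_B = min(LS_E=10, LS_H=17) = 10; LS_B = 10−8 = 2
LF_A = min(LS_F=14, LS_G=12, LS_I=21) = 12; LS_A = 12−5 = 7
Slack_F = LS_F − ES_F = 14 − 5 = 9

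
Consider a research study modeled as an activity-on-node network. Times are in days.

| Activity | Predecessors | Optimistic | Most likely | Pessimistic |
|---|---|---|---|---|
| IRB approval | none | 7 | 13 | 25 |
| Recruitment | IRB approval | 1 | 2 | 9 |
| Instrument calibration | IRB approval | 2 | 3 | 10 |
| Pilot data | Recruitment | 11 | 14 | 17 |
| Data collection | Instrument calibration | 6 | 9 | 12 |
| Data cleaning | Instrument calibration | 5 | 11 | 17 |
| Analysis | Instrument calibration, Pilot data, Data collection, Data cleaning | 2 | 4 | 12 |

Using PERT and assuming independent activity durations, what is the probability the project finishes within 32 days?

0.147

te_IRB approval = (7 + 4·13 + 25)/6 = 84/6 = 14; σ²_IRB approval = ((25−7)/6)² = 9.000
te_Recruitment = (1 + 4·2 + 9)/6 = 18/6 = 3; σ²_Recruitment = ((9−1)/6)² = 1.778
te_Instrument calibration = (2 + 4·3 + 10)/6 = 24/6 = 4; σ²_Instrument calibration = ((10−2)/6)² = 1.778
te_Pilot data = (11 + 4·14 + 17)/6 = 84/6 = 14; σ²_Pilot data = ((17−11)/6)² = 1.000
te_Data collection = (6 + 4·9 + 12)/6 = 54/6 = 9; σ²_Data collection = ((12−6)/6)² = 1.000
te_Data cleaning = (5 + 4·11 + 17)/6 = 66/6 = 11; σ²_Data cleaning = ((17−5)/6)² = 4.000
te_Analysis = (2 + 4·4 + 12)/6 = 30/6 = 5; σ²_Analysis = ((12−2)/6)² = 2.778

Forward pass:
ES_IRB approval = 0; EF_IRB approval = 14
ES_Recruitment = 14; EF_Recruitment = 14+3 = 17
ES_Instrument calibration = 14; EF_Instrument calibration = 14+4 = 18
ES_Pilot data = 17; EF_Pilot data = 17+14 = 31
ES_Data collection = 18; EF_Data collection = 18+9 = 27
ES_Data cleaning = 18; EF_Data cleaning = 18+11 = 29
ES_Analysis = max(EF_Instrument calibration=18, EF_Pilot data=31, EF_Data collection=27, EF_Data cleaning=29) = 31; EF_Analysis = 31+5 = 36
Expected project duration μ = 36 days. Critical path: IRB approval → Recruitment → Pilot data → Analysis.

Variance along critical path = 9.000 + 1.778 + 1.000 + 2.778 = 14.556; σ = √14.556 = 3.815 days.
Z = (32 − 36) / 3.815 = -1.048
P(T ≤ 32) = Φ(-1.048) ≈ 0.147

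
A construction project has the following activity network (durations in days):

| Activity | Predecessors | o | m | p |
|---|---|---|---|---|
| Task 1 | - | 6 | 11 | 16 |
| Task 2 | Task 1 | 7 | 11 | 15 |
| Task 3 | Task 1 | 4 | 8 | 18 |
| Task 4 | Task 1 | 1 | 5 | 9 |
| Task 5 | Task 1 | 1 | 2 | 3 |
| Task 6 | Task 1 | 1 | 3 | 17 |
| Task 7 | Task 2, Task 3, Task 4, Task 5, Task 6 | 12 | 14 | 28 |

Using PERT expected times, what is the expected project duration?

te_Task 1 = (6 + 4·11 + 16)/6 = 66/6 = 11
te_Task 2 = (7 + 4·11 + 15)/6 = 66/6 = 11
te_Task 3 = (4 + 4·8 + 18)/6 = 54/6 = 9
te_Task 4 = (1 + 4·5 + 9)/6 = 30/6 = 5
te_Task 5 = (1 + 4·2 + 3)/6 = 12/6 = 2
te_Task 6 = (1 + 4·3 + 17)/6 = 30/6 = 5
te_Task 7 = (12 + 4·14 + 28)/6 = 96/6 = 16

Forward pass:
ES_Task 1 = 0; EF_Task 1 = 11
ES_Task 2 = 11; EF_Task 2 = 11+11 = 22
ES_Task 3 = 11; EF_Task 3 = 11+9 = 20
ES_Task 4 = 11; EF_Task 4 = 11+5 = 16
ES_Task 5 = 11; EF_Task 5 = 11+2 = 13
ES_Task 6 = 11; EF_Task 6 = 11+5 = 16
ES_Task 7 = max(EF_Task 2=22, EF_Task 3=20, EF_Task 4=16, EF_Task 5=13, EF_Task 6=16) = 22; EF_Task 7 = 22+16 = 38
Expected project duration μ = 38 days. Critical path: Task 1 → Task 2 → Task 7.

38 days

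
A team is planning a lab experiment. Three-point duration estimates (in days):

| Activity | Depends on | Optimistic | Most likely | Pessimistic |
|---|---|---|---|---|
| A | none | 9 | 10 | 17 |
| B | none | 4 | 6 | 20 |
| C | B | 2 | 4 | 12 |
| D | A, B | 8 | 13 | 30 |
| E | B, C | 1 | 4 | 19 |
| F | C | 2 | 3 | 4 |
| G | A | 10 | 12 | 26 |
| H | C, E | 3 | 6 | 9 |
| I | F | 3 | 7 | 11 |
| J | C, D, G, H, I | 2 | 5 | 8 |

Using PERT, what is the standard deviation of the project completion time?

4.03 days

te_A = (9 + 4·10 + 17)/6 = 66/6 = 11; σ²_A = ((17−9)/6)² = 1.778
te_B = (4 + 4·6 + 20)/6 = 48/6 = 8; σ²_B = ((20−4)/6)² = 7.111
te_C = (2 + 4·4 + 12)/6 = 30/6 = 5; σ²_C = ((12−2)/6)² = 2.778
te_D = (8 + 4·13 + 30)/6 = 90/6 = 15; σ²_D = ((30−8)/6)² = 13.444
te_E = (1 + 4·4 + 19)/6 = 36/6 = 6; σ²_E = ((19−1)/6)² = 9.000
te_F = (2 + 4·3 + 4)/6 = 18/6 = 3; σ²_F = ((4−2)/6)² = 0.111
te_G = (10 + 4·12 + 26)/6 = 84/6 = 14; σ²_G = ((26−10)/6)² = 7.111
te_H = (3 + 4·6 + 9)/6 = 36/6 = 6; σ²_H = ((9−3)/6)² = 1.000
te_I = (3 + 4·7 + 11)/6 = 42/6 = 7; σ²_I = ((11−3)/6)² = 1.778
te_J = (2 + 4·5 + 8)/6 = 30/6 = 5; σ²_J = ((8−2)/6)² = 1.000

Forward pass:
ES_A = 0; EF_A = 11
ES_B = 0; EF_B = 8
ES_C = 8; EF_C = 8+5 = 13
ES_D = max(EF_A=11, EF_B=8) = 11; EF_D = 11+15 = 26
ES_E = max(EF_B=8, EF_C=13) = 13; EF_E = 13+6 = 19
ES_F = 13; EF_F = 13+3 = 16
ES_G = 11; EF_G = 11+14 = 25
ES_H = max(EF_C=13, EF_E=19) = 19; EF_H = 19+6 = 25
ES_I = 16; EF_I = 16+7 = 23
ES_J = max(EF_C=13, EF_D=26, EF_G=25, EF_H=25, EF_I=23) = 26; EF_J = 26+5 = 31
Expected project duration μ = 31 days. Critical path: A → D → J.

Variance along critical path = 1.778 + 13.444 + 1.000 = 16.222
σ = √16.222 = 4.028 days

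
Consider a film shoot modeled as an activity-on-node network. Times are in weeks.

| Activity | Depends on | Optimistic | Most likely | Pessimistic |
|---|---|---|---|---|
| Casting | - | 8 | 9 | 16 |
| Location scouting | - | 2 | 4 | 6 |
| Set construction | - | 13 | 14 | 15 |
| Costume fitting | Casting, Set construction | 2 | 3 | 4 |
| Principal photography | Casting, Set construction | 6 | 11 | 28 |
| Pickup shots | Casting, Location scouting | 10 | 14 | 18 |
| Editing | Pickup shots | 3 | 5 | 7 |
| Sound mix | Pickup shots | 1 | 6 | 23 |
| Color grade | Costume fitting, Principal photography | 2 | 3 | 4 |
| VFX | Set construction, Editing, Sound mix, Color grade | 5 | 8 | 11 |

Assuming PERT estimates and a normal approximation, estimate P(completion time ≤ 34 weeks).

0.079

te_Casting = (8 + 4·9 + 16)/6 = 60/6 = 10; σ²_Casting = ((16−8)/6)² = 1.778
te_Location scouting = (2 + 4·4 + 6)/6 = 24/6 = 4; σ²_Location scouting = ((6−2)/6)² = 0.444
te_Set construction = (13 + 4·14 + 15)/6 = 84/6 = 14; σ²_Set construction = ((15−13)/6)² = 0.111
te_Costume fitting = (2 + 4·3 + 4)/6 = 18/6 = 3; σ²_Costume fitting = ((4−2)/6)² = 0.111
te_Principal photography = (6 + 4·11 + 28)/6 = 78/6 = 13; σ²_Principal photography = ((28−6)/6)² = 13.444
te_Pickup shots = (10 + 4·14 + 18)/6 = 84/6 = 14; σ²_Pickup shots = ((18−10)/6)² = 1.778
te_Editing = (3 + 4·5 + 7)/6 = 30/6 = 5; σ²_Editing = ((7−3)/6)² = 0.444
te_Sound mix = (1 + 4·6 + 23)/6 = 48/6 = 8; σ²_Sound mix = ((23−1)/6)² = 13.444
te_Color grade = (2 + 4·3 + 4)/6 = 18/6 = 3; σ²_Color grade = ((4−2)/6)² = 0.111
te_VFX = (5 + 4·8 + 11)/6 = 48/6 = 8; σ²_VFX = ((11−5)/6)² = 1.000

Forward pass:
ES_Casting = 0; EF_Casting = 10
ES_Location scouting = 0; EF_Location scouting = 4
ES_Set construction = 0; EF_Set construction = 14
ES_Costume fitting = max(EF_Casting=10, EF_Set construction=14) = 14; EF_Costume fitting = 14+3 = 17
ES_Principal photography = max(EF_Casting=10, EF_Set construction=14) = 14; EF_Principal photography = 14+13 = 27
ES_Pickup shots = max(EF_Casting=10, EF_Location scouting=4) = 10; EF_Pickup shots = 10+14 = 24
ES_Editing = 24; EF_Editing = 24+5 = 29
ES_Sound mix = 24; EF_Sound mix = 24+8 = 32
ES_Color grade = max(EF_Costume fitting=17, EF_Principal photography=27) = 27; EF_Color grade = 27+3 = 30
ES_VFX = max(EF_Set construction=14, EF_Editing=29, EF_Sound mix=32, EF_Color grade=30) = 32; EF_VFX = 32+8 = 40
Expected project duration μ = 40 weeks. Critical path: Casting → Pickup shots → Sound mix → VFX.

Variance along critical path = 1.778 + 1.778 + 13.444 + 1.000 = 18.000; σ = √18.000 = 4.243 weeks.
Z = (34 − 40) / 4.243 = -1.414
P(T ≤ 34) = Φ(-1.414) ≈ 0.079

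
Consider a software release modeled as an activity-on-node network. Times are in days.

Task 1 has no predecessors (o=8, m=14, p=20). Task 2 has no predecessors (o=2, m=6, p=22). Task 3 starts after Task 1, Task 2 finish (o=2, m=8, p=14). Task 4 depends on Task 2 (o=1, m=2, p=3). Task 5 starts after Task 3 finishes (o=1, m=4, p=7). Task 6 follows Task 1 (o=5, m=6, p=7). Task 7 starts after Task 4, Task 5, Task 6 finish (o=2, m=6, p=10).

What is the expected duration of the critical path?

te_Task 1 = (8 + 4·14 + 20)/6 = 84/6 = 14
te_Task 2 = (2 + 4·6 + 22)/6 = 48/6 = 8
te_Task 3 = (2 + 4·8 + 14)/6 = 48/6 = 8
te_Task 4 = (1 + 4·2 + 3)/6 = 12/6 = 2
te_Task 5 = (1 + 4·4 + 7)/6 = 24/6 = 4
te_Task 6 = (5 + 4·6 + 7)/6 = 36/6 = 6
te_Task 7 = (2 + 4·6 + 10)/6 = 36/6 = 6

Forward pass:
ES_Task 1 = 0; EF_Task 1 = 14
ES_Task 2 = 0; EF_Task 2 = 8
ES_Task 3 = max(EF_Task 1=14, EF_Task 2=8) = 14; EF_Task 3 = 14+8 = 22
ES_Task 4 = 8; EF_Task 4 = 8+2 = 10
ES_Task 5 = 22; EF_Task 5 = 22+4 = 26
ES_Task 6 = 14; EF_Task 6 = 14+6 = 20
ES_Task 7 = max(EF_Task 4=10, EF_Task 5=26, EF_Task 6=20) = 26; EF_Task 7 = 26+6 = 32
Expected project duration μ = 32 days. Critical path: Task 1 → Task 3 → Task 5 → Task 7.

32 days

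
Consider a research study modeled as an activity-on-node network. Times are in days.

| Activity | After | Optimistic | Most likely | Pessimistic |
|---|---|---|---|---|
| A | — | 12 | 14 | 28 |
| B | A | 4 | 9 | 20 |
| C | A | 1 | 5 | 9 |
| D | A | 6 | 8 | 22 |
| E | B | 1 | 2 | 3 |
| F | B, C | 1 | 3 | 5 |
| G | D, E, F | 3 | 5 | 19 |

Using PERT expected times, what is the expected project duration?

te_A = (12 + 4·14 + 28)/6 = 96/6 = 16
te_B = (4 + 4·9 + 20)/6 = 60/6 = 10
te_C = (1 + 4·5 + 9)/6 = 30/6 = 5
te_D = (6 + 4·8 + 22)/6 = 60/6 = 10
te_E = (1 + 4·2 + 3)/6 = 12/6 = 2
te_F = (1 + 4·3 + 5)/6 = 18/6 = 3
te_G = (3 + 4·5 + 19)/6 = 42/6 = 7

Forward pass:
ES_A = 0; EF_A = 16
ES_B = 16; EF_B = 16+10 = 26
ES_C = 16; EF_C = 16+5 = 21
ES_D = 16; EF_D = 16+10 = 26
ES_E = 26; EF_E = 26+2 = 28
ES_F = max(EF_B=26, EF_C=21) = 26; EF_F = 26+3 = 29
ES_G = max(EF_D=26, EF_E=28, EF_F=29) = 29; EF_G = 29+7 = 36
Expected project duration μ = 36 days. Critical path: A → B → F → G.

36 days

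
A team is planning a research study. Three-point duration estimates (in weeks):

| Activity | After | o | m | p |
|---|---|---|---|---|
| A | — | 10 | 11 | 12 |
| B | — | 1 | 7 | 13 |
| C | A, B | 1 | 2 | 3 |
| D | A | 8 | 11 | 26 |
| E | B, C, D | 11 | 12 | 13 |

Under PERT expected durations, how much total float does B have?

15 weeks

te_A = (10 + 4·11 + 12)/6 = 66/6 = 11
te_B = (1 + 4·7 + 13)/6 = 42/6 = 7
te_C = (1 + 4·2 + 3)/6 = 12/6 = 2
te_D = (8 + 4·11 + 26)/6 = 78/6 = 13
te_E = (11 + 4·12 + 13)/6 = 72/6 = 12

Forward pass:
ES_A = 0; EF_A = 11
ES_B = 0; EF_B = 7
ES_C = max(EF_A=11, EF_B=7) = 11; EF_C = 11+2 = 13
ES_D = 11; EF_D = 11+13 = 24
ES_E = max(EF_B=7, EF_C=13, EF_D=24) = 24; EF_E = 24+12 = 36
Expected project duration μ = 36 weeks. Critical path: A → D → E.

Backward pass:
LF_E = 36; LS_E = 36−12 = 24
LF_D = LS_E = 24; LS_D = 24−13 = 11
LF_C = LS_E = 24; LS_C = 24−2 = 22
LF_B = min(LS_C=22, LS_E=24) = 22; LS_B = 22−7 = 15
LF_A = min(LS_C=22, LS_D=11) = 11; LS_A = 11−11 = 0
Slack_B = LS_B − ES_B = 15 − 0 = 15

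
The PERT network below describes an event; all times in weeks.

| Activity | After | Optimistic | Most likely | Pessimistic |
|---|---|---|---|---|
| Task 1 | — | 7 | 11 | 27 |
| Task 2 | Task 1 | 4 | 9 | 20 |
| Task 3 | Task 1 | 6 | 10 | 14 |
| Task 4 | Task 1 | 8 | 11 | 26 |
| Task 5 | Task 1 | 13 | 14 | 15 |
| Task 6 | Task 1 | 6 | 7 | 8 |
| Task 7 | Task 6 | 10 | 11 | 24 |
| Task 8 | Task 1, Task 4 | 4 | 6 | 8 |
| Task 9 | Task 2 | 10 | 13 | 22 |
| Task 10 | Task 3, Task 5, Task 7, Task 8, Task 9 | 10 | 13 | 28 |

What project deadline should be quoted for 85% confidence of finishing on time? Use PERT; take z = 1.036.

te_Task 1 = (7 + 4·11 + 27)/6 = 78/6 = 13; σ²_Task 1 = ((27−7)/6)² = 11.111
te_Task 2 = (4 + 4·9 + 20)/6 = 60/6 = 10; σ²_Task 2 = ((20−4)/6)² = 7.111
te_Task 3 = (6 + 4·10 + 14)/6 = 60/6 = 10; σ²_Task 3 = ((14−6)/6)² = 1.778
te_Task 4 = (8 + 4·11 + 26)/6 = 78/6 = 13; σ²_Task 4 = ((26−8)/6)² = 9.000
te_Task 5 = (13 + 4·14 + 15)/6 = 84/6 = 14; σ²_Task 5 = ((15−13)/6)² = 0.111
te_Task 6 = (6 + 4·7 + 8)/6 = 42/6 = 7; σ²_Task 6 = ((8−6)/6)² = 0.111
te_Task 7 = (10 + 4·11 + 24)/6 = 78/6 = 13; σ²_Task 7 = ((24−10)/6)² = 5.444
te_Task 8 = (4 + 4·6 + 8)/6 = 36/6 = 6; σ²_Task 8 = ((8−4)/6)² = 0.444
te_Task 9 = (10 + 4·13 + 22)/6 = 84/6 = 14; σ²_Task 9 = ((22−10)/6)² = 4.000
te_Task 10 = (10 + 4·13 + 28)/6 = 90/6 = 15; σ²_Task 10 = ((28−10)/6)² = 9.000

Forward pass:
ES_Task 1 = 0; EF_Task 1 = 13
ES_Task 2 = 13; EF_Task 2 = 13+10 = 23
ES_Task 3 = 13; EF_Task 3 = 13+10 = 23
ES_Task 4 = 13; EF_Task 4 = 13+13 = 26
ES_Task 5 = 13; EF_Task 5 = 13+14 = 27
ES_Task 6 = 13; EF_Task 6 = 13+7 = 20
ES_Task 7 = 20; EF_Task 7 = 20+13 = 33
ES_Task 8 = max(EF_Task 1=13, EF_Task 4=26) = 26; EF_Task 8 = 26+6 = 32
ES_Task 9 = 23; EF_Task 9 = 23+14 = 37
ES_Task 10 = max(EF_Task 3=23, EF_Task 5=27, EF_Task 7=33, EF_Task 8=32, EF_Task 9=37) = 37; EF_Task 10 = 37+15 = 52
Expected project duration μ = 52 weeks. Critical path: Task 1 → Task 2 → Task 9 → Task 10.

Variance along critical path = 11.111 + 7.111 + 4.000 + 9.000 = 31.222; σ = 5.588 weeks.
D = μ + z·σ = 52 + 1.036·5.588 = 57.8 weeks

57.8 weeks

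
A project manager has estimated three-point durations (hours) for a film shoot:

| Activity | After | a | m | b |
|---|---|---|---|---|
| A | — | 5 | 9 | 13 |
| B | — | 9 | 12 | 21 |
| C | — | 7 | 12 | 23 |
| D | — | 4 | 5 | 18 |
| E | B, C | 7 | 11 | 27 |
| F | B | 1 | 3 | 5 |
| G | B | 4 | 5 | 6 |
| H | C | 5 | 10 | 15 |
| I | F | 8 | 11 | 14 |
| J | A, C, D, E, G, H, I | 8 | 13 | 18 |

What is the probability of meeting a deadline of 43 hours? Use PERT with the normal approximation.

0.852

te_A = (5 + 4·9 + 13)/6 = 54/6 = 9; σ²_A = ((13−5)/6)² = 1.778
te_B = (9 + 4·12 + 21)/6 = 78/6 = 13; σ²_B = ((21−9)/6)² = 4.000
te_C = (7 + 4·12 + 23)/6 = 78/6 = 13; σ²_C = ((23−7)/6)² = 7.111
te_D = (4 + 4·5 + 18)/6 = 42/6 = 7; σ²_D = ((18−4)/6)² = 5.444
te_E = (7 + 4·11 + 27)/6 = 78/6 = 13; σ²_E = ((27−7)/6)² = 11.111
te_F = (1 + 4·3 + 5)/6 = 18/6 = 3; σ²_F = ((5−1)/6)² = 0.444
te_G = (4 + 4·5 + 6)/6 = 30/6 = 5; σ²_G = ((6−4)/6)² = 0.111
te_H = (5 + 4·10 + 15)/6 = 60/6 = 10; σ²_H = ((15−5)/6)² = 2.778
te_I = (8 + 4·11 + 14)/6 = 66/6 = 11; σ²_I = ((14−8)/6)² = 1.000
te_J = (8 + 4·13 + 18)/6 = 78/6 = 13; σ²_J = ((18−8)/6)² = 2.778

Forward pass:
ES_A = 0; EF_A = 9
ES_B = 0; EF_B = 13
ES_C = 0; EF_C = 13
ES_D = 0; EF_D = 7
ES_E = max(EF_B=13, EF_C=13) = 13; EF_E = 13+13 = 26
ES_F = 13; EF_F = 13+3 = 16
ES_G = 13; EF_G = 13+5 = 18
ES_H = 13; EF_H = 13+10 = 23
ES_I = 16; EF_I = 16+11 = 27
ES_J = max(EF_A=9, EF_C=13, EF_D=7, EF_E=26, EF_G=18, EF_H=23, EF_I=27) = 27; EF_J = 27+13 = 40
Expected project duration μ = 40 hours. Critical path: B → F → I → J.

Variance along critical path = 4.000 + 0.444 + 1.000 + 2.778 = 8.222; σ = √8.222 = 2.867 hours.
Z = (43 − 40) / 2.867 = 1.046
P(T ≤ 43) = Φ(1.046) ≈ 0.852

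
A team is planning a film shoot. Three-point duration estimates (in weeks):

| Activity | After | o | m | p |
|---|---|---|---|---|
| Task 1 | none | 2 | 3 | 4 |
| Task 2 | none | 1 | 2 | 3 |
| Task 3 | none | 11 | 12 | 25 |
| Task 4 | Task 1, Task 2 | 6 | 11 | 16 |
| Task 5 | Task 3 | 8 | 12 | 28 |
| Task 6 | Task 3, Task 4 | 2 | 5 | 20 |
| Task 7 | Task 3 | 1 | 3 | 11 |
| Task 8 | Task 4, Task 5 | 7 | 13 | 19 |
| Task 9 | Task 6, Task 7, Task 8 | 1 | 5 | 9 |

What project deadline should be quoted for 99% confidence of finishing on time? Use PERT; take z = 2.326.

te_Task 1 = (2 + 4·3 + 4)/6 = 18/6 = 3; σ²_Task 1 = ((4−2)/6)² = 0.111
te_Task 2 = (1 + 4·2 + 3)/6 = 12/6 = 2; σ²_Task 2 = ((3−1)/6)² = 0.111
te_Task 3 = (11 + 4·12 + 25)/6 = 84/6 = 14; σ²_Task 3 = ((25−11)/6)² = 5.444
te_Task 4 = (6 + 4·11 + 16)/6 = 66/6 = 11; σ²_Task 4 = ((16−6)/6)² = 2.778
te_Task 5 = (8 + 4·12 + 28)/6 = 84/6 = 14; σ²_Task 5 = ((28−8)/6)² = 11.111
te_Task 6 = (2 + 4·5 + 20)/6 = 42/6 = 7; σ²_Task 6 = ((20−2)/6)² = 9.000
te_Task 7 = (1 + 4·3 + 11)/6 = 24/6 = 4; σ²_Task 7 = ((11−1)/6)² = 2.778
te_Task 8 = (7 + 4·13 + 19)/6 = 78/6 = 13; σ²_Task 8 = ((19−7)/6)² = 4.000
te_Task 9 = (1 + 4·5 + 9)/6 = 30/6 = 5; σ²_Task 9 = ((9−1)/6)² = 1.778

Forward pass:
ES_Task 1 = 0; EF_Task 1 = 3
ES_Task 2 = 0; EF_Task 2 = 2
ES_Task 3 = 0; EF_Task 3 = 14
ES_Task 4 = max(EF_Task 1=3, EF_Task 2=2) = 3; EF_Task 4 = 3+11 = 14
ES_Task 5 = 14; EF_Task 5 = 14+14 = 28
ES_Task 6 = max(EF_Task 3=14, EF_Task 4=14) = 14; EF_Task 6 = 14+7 = 21
ES_Task 7 = 14; EF_Task 7 = 14+4 = 18
ES_Task 8 = max(EF_Task 4=14, EF_Task 5=28) = 28; EF_Task 8 = 28+13 = 41
ES_Task 9 = max(EF_Task 6=21, EF_Task 7=18, EF_Task 8=41) = 41; EF_Task 9 = 41+5 = 46
Expected project duration μ = 46 weeks. Critical path: Task 3 → Task 5 → Task 8 → Task 9.

Variance along critical path = 5.444 + 11.111 + 4.000 + 1.778 = 22.333; σ = 4.726 weeks.
D = μ + z·σ = 46 + 2.326·4.726 = 57.0 weeks

57.0 weeks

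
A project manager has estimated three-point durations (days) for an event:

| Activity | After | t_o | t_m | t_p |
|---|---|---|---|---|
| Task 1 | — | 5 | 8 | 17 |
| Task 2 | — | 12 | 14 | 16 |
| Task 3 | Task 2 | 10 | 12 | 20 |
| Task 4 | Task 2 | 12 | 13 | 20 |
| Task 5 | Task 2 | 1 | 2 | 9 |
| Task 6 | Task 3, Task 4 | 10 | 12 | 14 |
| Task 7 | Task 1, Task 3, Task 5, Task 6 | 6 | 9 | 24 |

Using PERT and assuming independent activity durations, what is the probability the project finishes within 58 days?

0.980

te_Task 1 = (5 + 4·8 + 17)/6 = 54/6 = 9; σ²_Task 1 = ((17−5)/6)² = 4.000
te_Task 2 = (12 + 4·14 + 16)/6 = 84/6 = 14; σ²_Task 2 = ((16−12)/6)² = 0.444
te_Task 3 = (10 + 4·12 + 20)/6 = 78/6 = 13; σ²_Task 3 = ((20−10)/6)² = 2.778
te_Task 4 = (12 + 4·13 + 20)/6 = 84/6 = 14; σ²_Task 4 = ((20−12)/6)² = 1.778
te_Task 5 = (1 + 4·2 + 9)/6 = 18/6 = 3; σ²_Task 5 = ((9−1)/6)² = 1.778
te_Task 6 = (10 + 4·12 + 14)/6 = 72/6 = 12; σ²_Task 6 = ((14−10)/6)² = 0.444
te_Task 7 = (6 + 4·9 + 24)/6 = 66/6 = 11; σ²_Task 7 = ((24−6)/6)² = 9.000

Forward pass:
ES_Task 1 = 0; EF_Task 1 = 9
ES_Task 2 = 0; EF_Task 2 = 14
ES_Task 3 = 14; EF_Task 3 = 14+13 = 27
ES_Task 4 = 14; EF_Task 4 = 14+14 = 28
ES_Task 5 = 14; EF_Task 5 = 14+3 = 17
ES_Task 6 = max(EF_Task 3=27, EF_Task 4=28) = 28; EF_Task 6 = 28+12 = 40
ES_Task 7 = max(EF_Task 1=9, EF_Task 3=27, EF_Task 5=17, EF_Task 6=40) = 40; EF_Task 7 = 40+11 = 51
Expected project duration μ = 51 days. Critical path: Task 2 → Task 4 → Task 6 → Task 7.

Variance along critical path = 0.444 + 1.778 + 0.444 + 9.000 = 11.667; σ = √11.667 = 3.416 days.
Z = (58 − 51) / 3.416 = 2.049
P(T ≤ 58) = Φ(2.049) ≈ 0.980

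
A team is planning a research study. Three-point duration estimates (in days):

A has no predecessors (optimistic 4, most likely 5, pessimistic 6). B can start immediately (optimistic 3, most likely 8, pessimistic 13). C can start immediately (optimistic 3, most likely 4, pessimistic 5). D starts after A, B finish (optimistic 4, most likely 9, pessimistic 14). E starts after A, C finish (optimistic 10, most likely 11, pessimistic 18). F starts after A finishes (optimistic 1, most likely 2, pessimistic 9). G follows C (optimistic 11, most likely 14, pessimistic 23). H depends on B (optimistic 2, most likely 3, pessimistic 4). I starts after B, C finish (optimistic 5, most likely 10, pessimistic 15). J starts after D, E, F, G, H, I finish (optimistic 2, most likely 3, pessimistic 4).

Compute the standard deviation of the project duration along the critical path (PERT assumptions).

te_A = (4 + 4·5 + 6)/6 = 30/6 = 5; σ²_A = ((6−4)/6)² = 0.111
te_B = (3 + 4·8 + 13)/6 = 48/6 = 8; σ²_B = ((13−3)/6)² = 2.778
te_C = (3 + 4·4 + 5)/6 = 24/6 = 4; σ²_C = ((5−3)/6)² = 0.111
te_D = (4 + 4·9 + 14)/6 = 54/6 = 9; σ²_D = ((14−4)/6)² = 2.778
te_E = (10 + 4·11 + 18)/6 = 72/6 = 12; σ²_E = ((18−10)/6)² = 1.778
te_F = (1 + 4·2 + 9)/6 = 18/6 = 3; σ²_F = ((9−1)/6)² = 1.778
te_G = (11 + 4·14 + 23)/6 = 90/6 = 15; σ²_G = ((23−11)/6)² = 4.000
te_H = (2 + 4·3 + 4)/6 = 18/6 = 3; σ²_H = ((4−2)/6)² = 0.111
te_I = (5 + 4·10 + 15)/6 = 60/6 = 10; σ²_I = ((15−5)/6)² = 2.778
te_J = (2 + 4·3 + 4)/6 = 18/6 = 3; σ²_J = ((4−2)/6)² = 0.111

Forward pass:
ES_A = 0; EF_A = 5
ES_B = 0; EF_B = 8
ES_C = 0; EF_C = 4
ES_D = max(EF_A=5, EF_B=8) = 8; EF_D = 8+9 = 17
ES_E = max(EF_A=5, EF_C=4) = 5; EF_E = 5+12 = 17
ES_F = 5; EF_F = 5+3 = 8
ES_G = 4; EF_G = 4+15 = 19
ES_H = 8; EF_H = 8+3 = 11
ES_I = max(EF_B=8, EF_C=4) = 8; EF_I = 8+10 = 18
ES_J = max(EF_D=17, EF_E=17, EF_F=8, EF_G=19, EF_H=11, EF_I=18) = 19; EF_J = 19+3 = 22
Expected project duration μ = 22 days. Critical path: C → G → J.

Variance along critical path = 0.111 + 4.000 + 0.111 = 4.222
σ = √4.222 = 2.055 days

2.05 days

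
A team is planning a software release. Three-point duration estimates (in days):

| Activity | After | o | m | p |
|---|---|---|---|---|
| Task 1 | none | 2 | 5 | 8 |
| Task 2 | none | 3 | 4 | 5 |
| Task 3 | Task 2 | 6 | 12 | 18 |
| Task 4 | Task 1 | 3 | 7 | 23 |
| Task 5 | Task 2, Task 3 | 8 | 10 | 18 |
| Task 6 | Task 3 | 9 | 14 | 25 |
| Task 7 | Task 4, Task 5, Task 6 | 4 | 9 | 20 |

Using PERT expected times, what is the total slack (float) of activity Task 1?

te_Task 1 = (2 + 4·5 + 8)/6 = 30/6 = 5
te_Task 2 = (3 + 4·4 + 5)/6 = 24/6 = 4
te_Task 3 = (6 + 4·12 + 18)/6 = 72/6 = 12
te_Task 4 = (3 + 4·7 + 23)/6 = 54/6 = 9
te_Task 5 = (8 + 4·10 + 18)/6 = 66/6 = 11
te_Task 6 = (9 + 4·14 + 25)/6 = 90/6 = 15
te_Task 7 = (4 + 4·9 + 20)/6 = 60/6 = 10

Forward pass:
ES_Task 1 = 0; EF_Task 1 = 5
ES_Task 2 = 0; EF_Task 2 = 4
ES_Task 3 = 4; EF_Task 3 = 4+12 = 16
ES_Task 4 = 5; EF_Task 4 = 5+9 = 14
ES_Task 5 = max(EF_Task 2=4, EF_Task 3=16) = 16; EF_Task 5 = 16+11 = 27
ES_Task 6 = 16; EF_Task 6 = 16+15 = 31
ES_Task 7 = max(EF_Task 4=14, EF_Task 5=27, EF_Task 6=31) = 31; EF_Task 7 = 31+10 = 41
Expected project duration μ = 41 days. Critical path: Task 2 → Task 3 → Task 6 → Task 7.

Backward pass:
LF_Task 7 = 41; LS_Task 7 = 41−10 = 31
LF_Task 6 = LS_Task 7 = 31; LS_Task 6 = 31−15 = 16
LF_Task 5 = LS_Task 7 = 31; LS_Task 5 = 31−11 = 20
LF_Task 4 = LS_Task 7 = 31; LS_Task 4 = 31−9 = 22
LF_Task 3 = min(LS_Task 5=20, LS_Task 6=16) = 16; LS_Task 3 = 16−12 = 4
LF_Task 2 = min(LS_Task 3=4, LS_Task 5=20) = 4; LS_Task 2 = 4−4 = 0
LF_Task 1 = LS_Task 4 = 22; LS_Task 1 = 22−5 = 17
Slack_Task 1 = LS_Task 1 − ES_Task 1 = 17 − 0 = 17

17 days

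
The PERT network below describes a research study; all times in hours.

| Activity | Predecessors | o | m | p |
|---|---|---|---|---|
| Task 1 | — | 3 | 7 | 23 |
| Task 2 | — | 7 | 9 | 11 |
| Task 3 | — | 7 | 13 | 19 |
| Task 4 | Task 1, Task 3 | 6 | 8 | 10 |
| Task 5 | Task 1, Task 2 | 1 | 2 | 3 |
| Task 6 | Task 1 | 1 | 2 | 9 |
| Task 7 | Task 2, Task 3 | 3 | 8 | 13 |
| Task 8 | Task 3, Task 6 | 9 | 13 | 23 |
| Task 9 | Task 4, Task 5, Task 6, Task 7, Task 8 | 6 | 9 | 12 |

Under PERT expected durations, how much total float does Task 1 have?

te_Task 1 = (3 + 4·7 + 23)/6 = 54/6 = 9
te_Task 2 = (7 + 4·9 + 11)/6 = 54/6 = 9
te_Task 3 = (7 + 4·13 + 19)/6 = 78/6 = 13
te_Task 4 = (6 + 4·8 + 10)/6 = 48/6 = 8
te_Task 5 = (1 + 4·2 + 3)/6 = 12/6 = 2
te_Task 6 = (1 + 4·2 + 9)/6 = 18/6 = 3
te_Task 7 = (3 + 4·8 + 13)/6 = 48/6 = 8
te_Task 8 = (9 + 4·13 + 23)/6 = 84/6 = 14
te_Task 9 = (6 + 4·9 + 12)/6 = 54/6 = 9

Forward pass:
ES_Task 1 = 0; EF_Task 1 = 9
ES_Task 2 = 0; EF_Task 2 = 9
ES_Task 3 = 0; EF_Task 3 = 13
ES_Task 4 = max(EF_Task 1=9, EF_Task 3=13) = 13; EF_Task 4 = 13+8 = 21
ES_Task 5 = max(EF_Task 1=9, EF_Task 2=9) = 9; EF_Task 5 = 9+2 = 11
ES_Task 6 = 9; EF_Task 6 = 9+3 = 12
ES_Task 7 = max(EF_Task 2=9, EF_Task 3=13) = 13; EF_Task 7 = 13+8 = 21
ES_Task 8 = max(EF_Task 3=13, EF_Task 6=12) = 13; EF_Task 8 = 13+14 = 27
ES_Task 9 = max(EF_Task 4=21, EF_Task 5=11, EF_Task 6=12, EF_Task 7=21, EF_Task 8=27) = 27; EF_Task 9 = 27+9 = 36
Expected project duration μ = 36 hours. Critical path: Task 3 → Task 8 → Task 9.

Backward pass:
LF_Task 9 = 36; LS_Task 9 = 36−9 = 27
LF_Task 8 = LS_Task 9 = 27; LS_Task 8 = 27−14 = 13
LF_Task 7 = LS_Task 9 = 27; LS_Task 7 = 27−8 = 19
LF_Task 6 = min(LS_Task 8=13, LS_Task 9=27) = 13; LS_Task 6 = 13−3 = 10
LF_Task 5 = LS_Task 9 = 27; LS_Task 5 = 27−2 = 25
LF_Task 4 = LS_Task 9 = 27; LS_Task 4 = 27−8 = 19
LF_Task 3 = min(LS_Task 4=19, LS_Task 7=19, LS_Task 8=13) = 13; LS_Task 3 = 13−13 = 0
LF_Task 2 = min(LS_Task 5=25, LS_Task 7=19) = 19; LS_Task 2 = 19−9 = 10
LF_Task 1 = min(LS_Task 4=19, LS_Task 5=25, LS_Task 6=10) = 10; LS_Task 1 = 10−9 = 1
Slack_Task 1 = LS_Task 1 − ES_Task 1 = 1 − 0 = 1

1 hours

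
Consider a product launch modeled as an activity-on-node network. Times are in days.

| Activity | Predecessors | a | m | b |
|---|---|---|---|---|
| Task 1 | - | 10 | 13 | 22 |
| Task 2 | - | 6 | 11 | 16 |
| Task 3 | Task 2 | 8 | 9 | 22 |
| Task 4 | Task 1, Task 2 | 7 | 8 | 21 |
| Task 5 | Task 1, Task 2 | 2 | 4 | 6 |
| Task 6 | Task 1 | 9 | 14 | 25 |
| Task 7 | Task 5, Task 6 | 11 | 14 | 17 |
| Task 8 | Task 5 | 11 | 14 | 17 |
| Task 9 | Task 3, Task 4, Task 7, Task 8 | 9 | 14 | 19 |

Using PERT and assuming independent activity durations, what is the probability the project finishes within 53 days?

0.150

te_Task 1 = (10 + 4·13 + 22)/6 = 84/6 = 14; σ²_Task 1 = ((22−10)/6)² = 4.000
te_Task 2 = (6 + 4·11 + 16)/6 = 66/6 = 11; σ²_Task 2 = ((16−6)/6)² = 2.778
te_Task 3 = (8 + 4·9 + 22)/6 = 66/6 = 11; σ²_Task 3 = ((22−8)/6)² = 5.444
te_Task 4 = (7 + 4·8 + 21)/6 = 60/6 = 10; σ²_Task 4 = ((21−7)/6)² = 5.444
te_Task 5 = (2 + 4·4 + 6)/6 = 24/6 = 4; σ²_Task 5 = ((6−2)/6)² = 0.444
te_Task 6 = (9 + 4·14 + 25)/6 = 90/6 = 15; σ²_Task 6 = ((25−9)/6)² = 7.111
te_Task 7 = (11 + 4·14 + 17)/6 = 84/6 = 14; σ²_Task 7 = ((17−11)/6)² = 1.000
te_Task 8 = (11 + 4·14 + 17)/6 = 84/6 = 14; σ²_Task 8 = ((17−11)/6)² = 1.000
te_Task 9 = (9 + 4·14 + 19)/6 = 84/6 = 14; σ²_Task 9 = ((19−9)/6)² = 2.778

Forward pass:
ES_Task 1 = 0; EF_Task 1 = 14
ES_Task 2 = 0; EF_Task 2 = 11
ES_Task 3 = 11; EF_Task 3 = 11+11 = 22
ES_Task 4 = max(EF_Task 1=14, EF_Task 2=11) = 14; EF_Task 4 = 14+10 = 24
ES_Task 5 = max(EF_Task 1=14, EF_Task 2=11) = 14; EF_Task 5 = 14+4 = 18
ES_Task 6 = 14; EF_Task 6 = 14+15 = 29
ES_Task 7 = max(EF_Task 5=18, EF_Task 6=29) = 29; EF_Task 7 = 29+14 = 43
ES_Task 8 = 18; EF_Task 8 = 18+14 = 32
ES_Task 9 = max(EF_Task 3=22, EF_Task 4=24, EF_Task 7=43, EF_Task 8=32) = 43; EF_Task 9 = 43+14 = 57
Expected project duration μ = 57 days. Critical path: Task 1 → Task 6 → Task 7 → Task 9.

Variance along critical path = 4.000 + 7.111 + 1.000 + 2.778 = 14.889; σ = √14.889 = 3.859 days.
Z = (53 − 57) / 3.859 = -1.037
P(T ≤ 53) = Φ(-1.037) ≈ 0.150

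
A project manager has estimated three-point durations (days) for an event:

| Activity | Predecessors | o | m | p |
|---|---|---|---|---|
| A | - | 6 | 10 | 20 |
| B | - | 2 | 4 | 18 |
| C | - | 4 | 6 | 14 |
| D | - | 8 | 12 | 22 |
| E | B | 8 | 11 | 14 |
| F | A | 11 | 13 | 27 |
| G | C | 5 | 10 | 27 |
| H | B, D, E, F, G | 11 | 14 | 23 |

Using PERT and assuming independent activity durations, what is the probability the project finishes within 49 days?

0.975

te_A = (6 + 4·10 + 20)/6 = 66/6 = 11; σ²_A = ((20−6)/6)² = 5.444
te_B = (2 + 4·4 + 18)/6 = 36/6 = 6; σ²_B = ((18−2)/6)² = 7.111
te_C = (4 + 4·6 + 14)/6 = 42/6 = 7; σ²_C = ((14−4)/6)² = 2.778
te_D = (8 + 4·12 + 22)/6 = 78/6 = 13; σ²_D = ((22−8)/6)² = 5.444
te_E = (8 + 4·11 + 14)/6 = 66/6 = 11; σ²_E = ((14−8)/6)² = 1.000
te_F = (11 + 4·13 + 27)/6 = 90/6 = 15; σ²_F = ((27−11)/6)² = 7.111
te_G = (5 + 4·10 + 27)/6 = 72/6 = 12; σ²_G = ((27−5)/6)² = 13.444
te_H = (11 + 4·14 + 23)/6 = 90/6 = 15; σ²_H = ((23−11)/6)² = 4.000

Forward pass:
ES_A = 0; EF_A = 11
ES_B = 0; EF_B = 6
ES_C = 0; EF_C = 7
ES_D = 0; EF_D = 13
ES_E = 6; EF_E = 6+11 = 17
ES_F = 11; EF_F = 11+15 = 26
ES_G = 7; EF_G = 7+12 = 19
ES_H = max(EF_B=6, EF_D=13, EF_E=17, EF_F=26, EF_G=19) = 26; EF_H = 26+15 = 41
Expected project duration μ = 41 days. Critical path: A → F → H.

Variance along critical path = 5.444 + 7.111 + 4.000 = 16.556; σ = √16.556 = 4.069 days.
Z = (49 − 41) / 4.069 = 1.966
P(T ≤ 49) = Φ(1.966) ≈ 0.975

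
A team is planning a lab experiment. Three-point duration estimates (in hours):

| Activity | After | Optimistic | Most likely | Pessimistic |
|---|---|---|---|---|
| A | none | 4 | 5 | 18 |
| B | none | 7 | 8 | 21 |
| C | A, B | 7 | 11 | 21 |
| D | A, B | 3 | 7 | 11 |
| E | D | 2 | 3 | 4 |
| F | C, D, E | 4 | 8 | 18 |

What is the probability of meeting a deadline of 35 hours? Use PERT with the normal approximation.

te_A = (4 + 4·5 + 18)/6 = 42/6 = 7; σ²_A = ((18−4)/6)² = 5.444
te_B = (7 + 4·8 + 21)/6 = 60/6 = 10; σ²_B = ((21−7)/6)² = 5.444
te_C = (7 + 4·11 + 21)/6 = 72/6 = 12; σ²_C = ((21−7)/6)² = 5.444
te_D = (3 + 4·7 + 11)/6 = 42/6 = 7; σ²_D = ((11−3)/6)² = 1.778
te_E = (2 + 4·3 + 4)/6 = 18/6 = 3; σ²_E = ((4−2)/6)² = 0.111
te_F = (4 + 4·8 + 18)/6 = 54/6 = 9; σ²_F = ((18−4)/6)² = 5.444

Forward pass:
ES_A = 0; EF_A = 7
ES_B = 0; EF_B = 10
ES_C = max(EF_A=7, EF_B=10) = 10; EF_C = 10+12 = 22
ES_D = max(EF_A=7, EF_B=10) = 10; EF_D = 10+7 = 17
ES_E = 17; EF_E = 17+3 = 20
ES_F = max(EF_C=22, EF_D=17, EF_E=20) = 22; EF_F = 22+9 = 31
Expected project duration μ = 31 hours. Critical path: B → C → F.

Variance along critical path = 5.444 + 5.444 + 5.444 = 16.333; σ = √16.333 = 4.041 hours.
Z = (35 − 31) / 4.041 = 0.990
P(T ≤ 35) = Φ(0.990) ≈ 0.839

0.839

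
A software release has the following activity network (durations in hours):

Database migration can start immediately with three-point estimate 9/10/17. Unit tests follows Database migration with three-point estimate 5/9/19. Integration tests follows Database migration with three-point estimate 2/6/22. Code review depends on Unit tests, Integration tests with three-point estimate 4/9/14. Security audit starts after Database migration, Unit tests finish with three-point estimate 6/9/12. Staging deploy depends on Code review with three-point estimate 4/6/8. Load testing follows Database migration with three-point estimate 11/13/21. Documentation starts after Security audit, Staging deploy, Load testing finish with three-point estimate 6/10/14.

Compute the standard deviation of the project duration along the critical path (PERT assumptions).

3.50 hours

te_Database migration = (9 + 4·10 + 17)/6 = 66/6 = 11; σ²_Database migration = ((17−9)/6)² = 1.778
te_Unit tests = (5 + 4·9 + 19)/6 = 60/6 = 10; σ²_Unit tests = ((19−5)/6)² = 5.444
te_Integration tests = (2 + 4·6 + 22)/6 = 48/6 = 8; σ²_Integration tests = ((22−2)/6)² = 11.111
te_Code review = (4 + 4·9 + 14)/6 = 54/6 = 9; σ²_Code review = ((14−4)/6)² = 2.778
te_Security audit = (6 + 4·9 + 12)/6 = 54/6 = 9; σ²_Security audit = ((12−6)/6)² = 1.000
te_Staging deploy = (4 + 4·6 + 8)/6 = 36/6 = 6; σ²_Staging deploy = ((8−4)/6)² = 0.444
te_Load testing = (11 + 4·13 + 21)/6 = 84/6 = 14; σ²_Load testing = ((21−11)/6)² = 2.778
te_Documentation = (6 + 4·10 + 14)/6 = 60/6 = 10; σ²_Documentation = ((14−6)/6)² = 1.778

Forward pass:
ES_Database migration = 0; EF_Database migration = 11
ES_Unit tests = 11; EF_Unit tests = 11+10 = 21
ES_Integration tests = 11; EF_Integration tests = 11+8 = 19
ES_Code review = max(EF_Unit tests=21, EF_Integration tests=19) = 21; EF_Code review = 21+9 = 30
ES_Security audit = max(EF_Database migration=11, EF_Unit tests=21) = 21; EF_Security audit = 21+9 = 30
ES_Staging deploy = 30; EF_Staging deploy = 30+6 = 36
ES_Load testing = 11; EF_Load testing = 11+14 = 25
ES_Documentation = max(EF_Security audit=30, EF_Staging deploy=36, EF_Load testing=25) = 36; EF_Documentation = 36+10 = 46
Expected project duration μ = 46 hours. Critical path: Database migration → Unit tests → Code review → Staging deploy → Documentation.

Variance along critical path = 1.778 + 5.444 + 2.778 + 0.444 + 1.778 = 12.222
σ = √12.222 = 3.496 hours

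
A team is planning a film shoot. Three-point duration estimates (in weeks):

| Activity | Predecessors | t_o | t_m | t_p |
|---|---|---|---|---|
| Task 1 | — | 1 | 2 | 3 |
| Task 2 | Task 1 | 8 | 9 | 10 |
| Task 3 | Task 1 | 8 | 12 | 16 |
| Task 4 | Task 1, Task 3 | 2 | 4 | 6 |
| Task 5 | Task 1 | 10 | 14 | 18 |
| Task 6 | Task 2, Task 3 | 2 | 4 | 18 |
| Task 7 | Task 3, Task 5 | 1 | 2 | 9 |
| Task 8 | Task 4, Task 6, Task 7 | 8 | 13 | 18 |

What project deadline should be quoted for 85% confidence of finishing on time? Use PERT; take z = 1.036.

te_Task 1 = (1 + 4·2 + 3)/6 = 12/6 = 2; σ²_Task 1 = ((3−1)/6)² = 0.111
te_Task 2 = (8 + 4·9 + 10)/6 = 54/6 = 9; σ²_Task 2 = ((10−8)/6)² = 0.111
te_Task 3 = (8 + 4·12 + 16)/6 = 72/6 = 12; σ²_Task 3 = ((16−8)/6)² = 1.778
te_Task 4 = (2 + 4·4 + 6)/6 = 24/6 = 4; σ²_Task 4 = ((6−2)/6)² = 0.444
te_Task 5 = (10 + 4·14 + 18)/6 = 84/6 = 14; σ²_Task 5 = ((18−10)/6)² = 1.778
te_Task 6 = (2 + 4·4 + 18)/6 = 36/6 = 6; σ²_Task 6 = ((18−2)/6)² = 7.111
te_Task 7 = (1 + 4·2 + 9)/6 = 18/6 = 3; σ²_Task 7 = ((9−1)/6)² = 1.778
te_Task 8 = (8 + 4·13 + 18)/6 = 78/6 = 13; σ²_Task 8 = ((18−8)/6)² = 2.778

Forward pass:
ES_Task 1 = 0; EF_Task 1 = 2
ES_Task 2 = 2; EF_Task 2 = 2+9 = 11
ES_Task 3 = 2; EF_Task 3 = 2+12 = 14
ES_Task 4 = max(EF_Task 1=2, EF_Task 3=14) = 14; EF_Task 4 = 14+4 = 18
ES_Task 5 = 2; EF_Task 5 = 2+14 = 16
ES_Task 6 = max(EF_Task 2=11, EF_Task 3=14) = 14; EF_Task 6 = 14+6 = 20
ES_Task 7 = max(EF_Task 3=14, EF_Task 5=16) = 16; EF_Task 7 = 16+3 = 19
ES_Task 8 = max(EF_Task 4=18, EF_Task 6=20, EF_Task 7=19) = 20; EF_Task 8 = 20+13 = 33
Expected project duration μ = 33 weeks. Critical path: Task 1 → Task 3 → Task 6 → Task 8.

Variance along critical path = 0.111 + 1.778 + 7.111 + 2.778 = 11.778; σ = 3.432 weeks.
D = μ + z·σ = 33 + 1.036·3.432 = 36.6 weeks

36.6 weeks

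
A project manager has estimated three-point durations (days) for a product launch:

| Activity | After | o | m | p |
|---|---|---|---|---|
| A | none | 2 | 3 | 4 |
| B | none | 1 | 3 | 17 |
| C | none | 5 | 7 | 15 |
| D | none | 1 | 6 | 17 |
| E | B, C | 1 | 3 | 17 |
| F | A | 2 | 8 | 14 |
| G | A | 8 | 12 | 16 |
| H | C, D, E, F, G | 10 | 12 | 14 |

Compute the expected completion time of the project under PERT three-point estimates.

27 days

te_A = (2 + 4·3 + 4)/6 = 18/6 = 3
te_B = (1 + 4·3 + 17)/6 = 30/6 = 5
te_C = (5 + 4·7 + 15)/6 = 48/6 = 8
te_D = (1 + 4·6 + 17)/6 = 42/6 = 7
te_E = (1 + 4·3 + 17)/6 = 30/6 = 5
te_F = (2 + 4·8 + 14)/6 = 48/6 = 8
te_G = (8 + 4·12 + 16)/6 = 72/6 = 12
te_H = (10 + 4·12 + 14)/6 = 72/6 = 12

Forward pass:
ES_A = 0; EF_A = 3
ES_B = 0; EF_B = 5
ES_C = 0; EF_C = 8
ES_D = 0; EF_D = 7
ES_E = max(EF_B=5, EF_C=8) = 8; EF_E = 8+5 = 13
ES_F = 3; EF_F = 3+8 = 11
ES_G = 3; EF_G = 3+12 = 15
ES_H = max(EF_C=8, EF_D=7, EF_E=13, EF_F=11, EF_G=15) = 15; EF_H = 15+12 = 27
Expected project duration μ = 27 days. Critical path: A → G → H.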